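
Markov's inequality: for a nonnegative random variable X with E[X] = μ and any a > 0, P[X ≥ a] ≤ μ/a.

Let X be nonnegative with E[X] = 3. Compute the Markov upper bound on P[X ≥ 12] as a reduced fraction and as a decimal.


μ = E[X] = 3, a = 12.
Markov: P[X ≥ 12] ≤ μ/a = (3)/12 = 1/4.
Numerically: ≈ 0.2500.
(Since a = 12 > μ = 3.0000, the bound 1/4 is < 1 and informative.)

P[X ≥ 12] ≤ 1/4 ≈ 0.2500.


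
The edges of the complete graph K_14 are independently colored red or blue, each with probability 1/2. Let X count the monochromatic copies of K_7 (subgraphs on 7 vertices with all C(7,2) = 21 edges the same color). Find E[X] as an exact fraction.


Let X = Σ_S X_S over the C(14, 7) = 3432 subsets S of size 7, where X_S = 1 if the K_7 on S is monochromatic.
For a fixed S, the K_7 on S has C(7, 2) = 21 edges. P[all 21 edges red] = (1/2)^21, and likewise for blue, so P[monochromatic] = 2·(1/2)^21 = 2^{1 − 21} = 1/1048576.
By linearity: E[X] = C(14, 7) · 2^{1 − 21} = 3432 · 1/1048576 = 429/131072.
Numerically: E[X] ≈ 0.00327.

E[X] = C(14,7)·2^(1−C(7,2)) = 429/131072 ≈ 0.00327.


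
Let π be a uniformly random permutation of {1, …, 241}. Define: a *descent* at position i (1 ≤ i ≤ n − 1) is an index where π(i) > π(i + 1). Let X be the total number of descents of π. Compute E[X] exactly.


Write X = Σ X_I over i = 1, …, 240, with X_I the indicator of one descent.
There are 240 indicators.
For each fixed i, the pair (π(i), π(i+1)) is a uniformly random ordered pair of distinct values from {1, …, 241}; by symmetry P[π(i) > π(i+1)] = 1/2.
By linearity: E[X] = 240 · (1/2) = (241 − 1) · (1/2) = 120 ≈ 120.00000.

E[X] = 120 = 120.00000.


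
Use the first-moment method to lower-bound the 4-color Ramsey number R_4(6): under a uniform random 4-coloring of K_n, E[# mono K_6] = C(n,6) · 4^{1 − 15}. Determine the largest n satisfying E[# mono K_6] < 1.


We need C(n, 6) · 4^{1 − 15} < 1, i.e. C(n, 6) < 4^{15 − 1} = 268435456.
Check values of n near the boundary:
  n = 77: C(77, 6) = 237093780; 237093780 < 268435456? YES
  n = 78: C(78, 6) = 256851595; 256851595 < 268435456? YES
  n = 79: C(79, 6) = 277962685; 277962685 < 268435456? NO
The largest n with C(n, 6) < 268435456 is n = 78 (where E[X] = 256851595/268435456 ≈ 0.95685). Hence R_4(6) > 78, i.e. R_4(6) ≥ 79.

Largest n = 78; hence R_4(6) > 78.


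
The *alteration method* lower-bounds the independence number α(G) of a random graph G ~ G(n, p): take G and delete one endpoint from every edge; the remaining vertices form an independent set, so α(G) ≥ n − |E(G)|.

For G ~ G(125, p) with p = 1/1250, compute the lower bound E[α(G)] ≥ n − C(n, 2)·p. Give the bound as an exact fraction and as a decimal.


E[|E(G)|] = C(125, 2)·p = 7750 · (1/1250) = 31/5.
E[α(G)] ≥ n − E[|E(G)|] = 125 − 31/5 = 594/5.
Numerically: ≈ 118.800.
(This is only a lower bound; the true E[α(G)] may be larger.)

E[α(G)] ≥ 594/5 ≈ 118.800.


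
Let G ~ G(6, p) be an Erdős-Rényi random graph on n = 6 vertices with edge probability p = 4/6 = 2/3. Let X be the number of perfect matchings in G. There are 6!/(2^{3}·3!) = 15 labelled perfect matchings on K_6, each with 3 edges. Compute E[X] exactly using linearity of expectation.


K_6 has 6!/(2^{3}·3!) = 15 labelled perfect matchings.
For each such perfect matching H, let X_H = 1 if all 3 edges of H are present in G. Then P[X_H = 1] = p^{3} = (2/3)^{3} = 8/27.
Summing the indicators: E[X] = Σ_H E[X_H] = 15 · p^{3} = 15 · 8/27 = 40/9.
Numerically: E[X] ≈ 4.44444.

E[X] = 15 · (2/3)^{3} = 40/9 ≈ 4.44444.


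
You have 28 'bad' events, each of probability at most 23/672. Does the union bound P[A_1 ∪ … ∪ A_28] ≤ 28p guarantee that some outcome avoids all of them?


Union bound: P[∪_{i=1}^{28} A_i] ≤ Σ_i P[A_i] ≤ 28·p = 28·(23/672) = 23/24.
Numerically: 23/24 ≈ 0.9583333.
Is 23/24 < 1? YES.
Since P[∪ A_i] ≤ 23/24 < 1, the complement has P[∩ A_i^c] ≥ 1 − 23/24 = 1/24 > 0, so some outcome avoids every A_i.

28·p = 23/24 ≈ 0.9583333; existence CERTIFIED by the union bound.


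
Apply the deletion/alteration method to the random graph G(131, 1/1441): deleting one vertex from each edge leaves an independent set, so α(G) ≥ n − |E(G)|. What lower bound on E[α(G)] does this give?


E[|E(G)|] = C(131, 2)·p = 8515 · (1/1441) = 65/11.
E[α(G)] ≥ n − E[|E(G)|] = 131 − 65/11 = 1376/11.
Numerically: ≈ 125.090909.
(This is only a lower bound; the true E[α(G)] may be larger.)

E[α(G)] ≥ 1376/11 ≈ 125.090909.


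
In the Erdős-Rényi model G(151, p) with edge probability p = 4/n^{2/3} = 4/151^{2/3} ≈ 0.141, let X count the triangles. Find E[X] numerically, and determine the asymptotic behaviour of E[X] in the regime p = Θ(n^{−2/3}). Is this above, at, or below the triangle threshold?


Number of potential triangles: C(151, 3) = 562475.
Each occurs with probability p³ ≈ (0.141)³ ≈ 2.80689e-03.
By linearity: E[X] = C(151, 3)·p³ ≈ 562475 · 2.80689e-03 ≈ 1578.808.
Since α = 2/3 < 1, p = c/n^{2/3} ≫ 1/n is above the triangle threshold p ~ 1/n. Asymptotically E[X] ~ (c³/6)·n^{3(1−α)} = (4³/6)·n^{1} → ∞; triangles are abundant w.h.p.

E[X] ≈ 1578.808; in regime p = Θ(1/n^{2/3}) E[X] diverges (above the triangle threshold p ~ 1/n).


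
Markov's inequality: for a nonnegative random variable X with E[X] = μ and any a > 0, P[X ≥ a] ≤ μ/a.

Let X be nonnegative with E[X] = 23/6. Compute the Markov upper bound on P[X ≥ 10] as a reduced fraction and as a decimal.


μ = E[X] = 23/6, a = 10.
Markov: P[X ≥ 10] ≤ μ/a = (23/6)/10 = 23/60.
Numerically: ≈ 0.383.
(Since a = 10 > μ = 3.833, the bound 23/60 is < 1 and informative.)

P[X ≥ 10] ≤ 23/60 ≈ 0.383.


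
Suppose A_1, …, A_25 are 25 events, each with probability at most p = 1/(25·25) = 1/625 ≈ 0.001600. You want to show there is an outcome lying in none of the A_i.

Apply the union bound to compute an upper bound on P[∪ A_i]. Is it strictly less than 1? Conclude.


Union bound: P[∪_{i=1}^{25} A_i] ≤ Σ_i P[A_i] ≤ 25·p = 25·(1/625) = 1/25.
Numerically: 1/25 ≈ 0.040000.
Is 1/25 < 1? YES.
Since P[∪ A_i] ≤ 1/25 < 1, the complement has P[∩ A_i^c] ≥ 1 − 1/25 = 24/25 > 0, so some outcome avoids every A_i.

25·p = 1/25 ≈ 0.040000; existence CERTIFIED by the union bound.


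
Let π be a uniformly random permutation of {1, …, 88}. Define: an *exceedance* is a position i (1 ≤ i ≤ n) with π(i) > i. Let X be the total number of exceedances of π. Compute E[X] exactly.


Write X = Σ_{i=1}^{88} X_i, where X_i = 1_{π(i) > i}.
For each fixed i, π(i) is uniform over {1, …, 88} (marginal of a uniform permutation), so P[π(i) > i] = (n − i)/n. Summing: Σ_{i=1}^{88} (n − i)/n = (0 + 1 + … + 87)/88 = 88(88 − 1)/(2·88) = (88 − 1)/2.
Hence E[X] = Σ_{i=1}^{88} (88 − i)/88 = 87/2 ≈ 43.50000.

E[X] = 87/2 = 43.50000.


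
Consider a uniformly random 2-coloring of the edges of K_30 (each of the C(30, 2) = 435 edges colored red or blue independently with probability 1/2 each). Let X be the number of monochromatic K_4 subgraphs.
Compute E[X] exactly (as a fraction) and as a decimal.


Let X = Σ_S X_S over the C(30, 4) = 27405 subsets S of size 4, where X_S = 1 if the K_4 on S is monochromatic.
For a fixed S, the K_4 on S has C(4, 2) = 6 edges. P[all 6 edges red] = (1/2)^6, and likewise for blue, so P[monochromatic] = 2·(1/2)^6 = 2^{1 − 6} = 1/32.
By linearity: E[X] = C(30, 4) · 2^{1 − 6} = 27405 · 1/32 = 27405/32.
Numerically: E[X] ≈ 856.406250.

E[X] = C(30,4)·2^(1−C(4,2)) = 27405/32 ≈ 856.406250.


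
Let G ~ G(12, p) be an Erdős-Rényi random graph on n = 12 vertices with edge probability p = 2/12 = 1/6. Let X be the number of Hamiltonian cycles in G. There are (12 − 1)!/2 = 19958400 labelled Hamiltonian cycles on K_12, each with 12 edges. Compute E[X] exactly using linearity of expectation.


K_12 has (12 − 1)!/2 = 19958400 labelled Hamiltonian cycles.
For each such Hamiltonian cycle H, let X_H = 1 if all 12 edges of H are present in G. Then P[X_H = 1] = p^{12} = (1/6)^{12} = 1/2176782336.
Summing the indicators: E[X] = Σ_H E[X_H] = 19958400 · p^{12} = 19958400 · 1/2176782336 = 1925/209952.
Numerically: E[X] ≈ 0.009169.

E[X] = 19958400 · (1/6)^{12} = 1925/209952 ≈ 0.009169.


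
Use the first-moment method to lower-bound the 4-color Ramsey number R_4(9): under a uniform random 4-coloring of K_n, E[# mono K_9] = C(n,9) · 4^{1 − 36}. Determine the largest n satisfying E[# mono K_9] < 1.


We need C(n, 9) · 4^{1 − 36} < 1, i.e. C(n, 9) < 4^{36 − 1} = 1180591620717411303424.
Check values of n near the boundary:
  n = 912: C(912, 9) = 1156095740032081475120; 1156095740032081475120 < 1180591620717411303424? YES
  n = 913: C(913, 9) = 1167605542753639808390; 1167605542753639808390 < 1180591620717411303424? YES
  n = 914: C(914, 9) = 1179217089587653905932; 1179217089587653905932 < 1180591620717411303424? YES
  n = 915: C(915, 9) = 1190931166636537885130; 1190931166636537885130 < 1180591620717411303424? NO
  n = 916: C(916, 9) = 1202748565202942340440; 1202748565202942340440 < 1180591620717411303424? NO
The largest n with C(n, 9) < 1180591620717411303424 is n = 914 (where E[X] = 294804272396913476483/295147905179352825856 ≈ 0.999). Hence R_4(9) > 914, i.e. R_4(9) ≥ 915.

Largest n = 914; hence R_4(9) > 914.


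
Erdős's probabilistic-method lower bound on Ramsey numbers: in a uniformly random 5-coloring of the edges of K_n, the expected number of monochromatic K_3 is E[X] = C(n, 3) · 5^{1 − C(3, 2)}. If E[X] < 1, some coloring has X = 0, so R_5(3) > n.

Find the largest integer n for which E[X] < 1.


We need C(n, 3) · 5^{1 − 3} < 1, i.e. C(n, 3) < 5^{3 − 1} = 25.
Check values of n near the boundary:
  n = 3: C(3, 3) = 1; 1 < 25? YES
  n = 4: C(4, 3) = 4; 4 < 25? YES
  n = 5: C(5, 3) = 10; 10 < 25? YES
  n = 6: C(6, 3) = 20; 20 < 25? YES
  n = 7: C(7, 3) = 35; 35 < 25? NO
  n = 8: C(8, 3) = 56; 56 < 25? NO
The largest n with C(n, 3) < 25 is n = 6 (where E[X] = 4/5 ≈ 0.8000000). Hence R_5(3) > 6, i.e. R_5(3) ≥ 7.

Largest n = 6; hence R_5(3) > 6.


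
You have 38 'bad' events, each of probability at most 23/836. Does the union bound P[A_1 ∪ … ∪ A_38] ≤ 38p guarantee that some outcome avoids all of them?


Union bound: P[∪_{i=1}^{38} A_i] ≤ Σ_i P[A_i] ≤ 38·p = 38·(23/836) = 23/22.
Numerically: 23/22 ≈ 1.0454545.
Is 23/22 < 1? NO.
Since the bound 23/22 is ≥ 1, the union bound is uninformative here; it does NOT by itself certify existence.

38·p = 23/22 ≈ 1.0454545; existence NOT certified by the union bound.


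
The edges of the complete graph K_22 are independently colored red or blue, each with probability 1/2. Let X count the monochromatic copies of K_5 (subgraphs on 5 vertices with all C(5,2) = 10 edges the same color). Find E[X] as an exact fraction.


Let X = Σ_S X_S over the C(22, 5) = 26334 subsets S of size 5, where X_S = 1 if the K_5 on S is monochromatic.
For a fixed S, the K_5 on S has C(5, 2) = 10 edges. P[all 10 edges red] = (1/2)^10, and likewise for blue, so P[monochromatic] = 2·(1/2)^10 = 2^{1 − 10} = 1/512.
By linearity: E[X] = C(22, 5) · 2^{1 − 10} = 26334 · 1/512 = 13167/256.
Numerically: E[X] ≈ 51.4336.

E[X] = C(22,5)·2^(1−C(5,2)) = 13167/256 ≈ 51.4336.


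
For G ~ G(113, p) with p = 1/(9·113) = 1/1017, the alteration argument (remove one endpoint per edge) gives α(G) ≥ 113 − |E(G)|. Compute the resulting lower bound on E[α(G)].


E[|E(G)|] = C(113, 2)·p = 6328 · (1/1017) = 56/9.
E[α(G)] ≥ n − E[|E(G)|] = 113 − 56/9 = 961/9.
Numerically: ≈ 106.77778.
(This is only a lower bound; the true E[α(G)] may be larger.)

E[α(G)] ≥ 961/9 ≈ 106.77778.


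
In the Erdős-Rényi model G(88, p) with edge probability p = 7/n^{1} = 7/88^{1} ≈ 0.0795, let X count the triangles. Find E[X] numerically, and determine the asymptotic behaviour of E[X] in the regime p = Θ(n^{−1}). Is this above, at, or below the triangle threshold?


Number of potential triangles: C(88, 3) = 109736.
Each occurs with probability p³ ≈ (0.0795)³ ≈ 5.03322e-04.
By linearity: E[X] = C(88, 3)·p³ ≈ 109736 · 5.03322e-04 ≈ 55.233.
Here α = 1, so p = 7/n is exactly at the triangle threshold p ~ 1/n. Asymptotically E[X] → c³/6 = 7³/6 = 343/6 ≈ 57.167, a bounded constant. In this regime the triangle count is asymptotically Poisson(c³/6).

E[X] ≈ 55.233; in regime p = Θ(1/n^{1}) E[X] stays bounded (at the triangle threshold p ~ 1/n).


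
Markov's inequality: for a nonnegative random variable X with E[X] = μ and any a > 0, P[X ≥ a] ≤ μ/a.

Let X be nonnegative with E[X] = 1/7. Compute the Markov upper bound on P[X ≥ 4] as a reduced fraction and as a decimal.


μ = E[X] = 1/7, a = 4.
Markov: P[X ≥ 4] ≤ μ/a = (1/7)/4 = 1/28.
Numerically: ≈ 0.036.
(Since a = 4 > μ = 0.143, the bound 1/28 is < 1 and informative.)

P[X ≥ 4] ≤ 1/28 ≈ 0.036.


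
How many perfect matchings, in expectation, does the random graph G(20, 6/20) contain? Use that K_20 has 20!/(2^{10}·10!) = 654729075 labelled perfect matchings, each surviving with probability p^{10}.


K_20 has 20!/(2^{10}·10!) = 654729075 labelled perfect matchings.
For each such perfect matching H, let X_H = 1 if all 10 edges of H are present in G. Then P[X_H = 1] = p^{10} = (3/10)^{10} = 59049/10000000000.
By linearity: E[X] = Σ_H E[X_H] = 654729075 · p^{10} = 654729075 · 59049/10000000000 = 1546443885987/400000000.
Numerically: E[X] ≈ 3866.

E[X] = 654729075 · (3/10)^{10} = 1546443885987/400000000 ≈ 3866.


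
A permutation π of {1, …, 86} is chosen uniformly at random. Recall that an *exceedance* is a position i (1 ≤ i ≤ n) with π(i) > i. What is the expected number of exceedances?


Write X = Σ_{i=1}^{86} X_i, where X_i = 1_{π(i) > i}.
For each fixed i, π(i) is uniform over {1, …, 86} (marginal of a uniform permutation), so P[π(i) > i] = (n − i)/n. Summing: Σ_{i=1}^{86} (n − i)/n = (0 + 1 + … + 85)/86 = 86(86 − 1)/(2·86) = (86 − 1)/2.
Hence E[X] = Σ_{i=1}^{86} (86 − i)/86 = 85/2 ≈ 42.500000.

E[X] = 85/2 = 42.500000.


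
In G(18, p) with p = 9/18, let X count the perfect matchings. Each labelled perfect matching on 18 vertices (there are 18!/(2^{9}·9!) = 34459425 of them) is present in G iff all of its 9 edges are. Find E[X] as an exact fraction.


K_18 has 18!/(2^{9}·9!) = 34459425 labelled perfect matchings.
For each such perfect matching H, let X_H = 1 if all 9 edges of H are present in G. Then P[X_H = 1] = p^{9} = (1/2)^{9} = 1/512.
Summing the indicators: E[X] = Σ_H E[X_H] = 34459425 · p^{9} = 34459425 · 1/512 = 34459425/512.
Numerically: E[X] ≈ 6.73e+04.

E[X] = 34459425 · (1/2)^{9} = 34459425/512 ≈ 6.73e+04.


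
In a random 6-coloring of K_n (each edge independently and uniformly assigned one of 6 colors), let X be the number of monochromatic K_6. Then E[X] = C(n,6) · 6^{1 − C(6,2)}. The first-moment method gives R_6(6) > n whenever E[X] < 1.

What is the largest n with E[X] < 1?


We need C(n, 6) · 6^{1 − 15} < 1, i.e. C(n, 6) < 6^{15 − 1} = 78364164096.
Check values of n near the boundary:
  n = 195: C(195, 6) = 70656049360; 70656049360 < 78364164096? YES
  n = 196: C(196, 6) = 72887293024; 72887293024 < 78364164096? YES
  n = 197: C(197, 6) = 75176946208; 75176946208 < 78364164096? YES
  n = 198: C(198, 6) = 77526225777; 77526225777 < 78364164096? YES
  n = 199: C(199, 6) = 79936367511; 79936367511 < 78364164096? NO
  n = 200: C(200, 6) = 82408626300; 82408626300 < 78364164096? NO
  n = 201: C(201, 6) = 84944276340; 84944276340 < 78364164096? NO
The largest n with C(n, 6) < 78364164096 is n = 198 (where E[X] = 25842075259/26121388032 ≈ 0.989307). Hence R_6(6) > 198, i.e. R_6(6) ≥ 199.

Largest n = 198; hence R_6(6) > 198.


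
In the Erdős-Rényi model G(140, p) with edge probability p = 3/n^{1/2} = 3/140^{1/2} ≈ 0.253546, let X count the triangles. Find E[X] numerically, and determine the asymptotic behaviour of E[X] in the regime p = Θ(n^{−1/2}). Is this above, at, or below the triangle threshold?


Number of potential triangles: C(140, 3) = 447580.
Each occurs with probability p³ ≈ (0.253546)³ ≈ 1.62994035e-02.
By linearity: E[X] = C(140, 3)·p³ ≈ 447580 · 1.62994035e-02 ≈ 7295.287011.
Since α = 1/2 < 1, p = c/n^{1/2} ≫ 1/n is above the triangle threshold p ~ 1/n. Asymptotically E[X] ~ (c³/6)·n^{3(1−α)} = (3³/6)·n^{1.5} → ∞; triangles are abundant w.h.p.

E[X] ≈ 7295.287011; in regime p = Θ(1/n^{1/2}) E[X] diverges (above the triangle threshold p ~ 1/n).


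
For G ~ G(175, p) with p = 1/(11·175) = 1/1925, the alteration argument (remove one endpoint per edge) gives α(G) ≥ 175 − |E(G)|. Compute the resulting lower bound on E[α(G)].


E[|E(G)|] = C(175, 2)·p = 15225 · (1/1925) = 87/11.
E[α(G)] ≥ n − E[|E(G)|] = 175 − 87/11 = 1838/11.
Numerically: ≈ 167.091.
(This is only a lower bound; the true E[α(G)] may be larger.)

E[α(G)] ≥ 1838/11 ≈ 167.091.


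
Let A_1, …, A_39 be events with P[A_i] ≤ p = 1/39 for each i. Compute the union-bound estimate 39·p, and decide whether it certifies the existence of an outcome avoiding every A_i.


Union bound: P[∪_{i=1}^{39} A_i] ≤ Σ_i P[A_i] ≤ 39·p = 39·(1/39) = 1.
Numerically: 1 ≈ 1.000.
Is 1 < 1? NO.
Since the bound 1 is ≥ 1, the union bound is uninformative here; it does NOT by itself certify existence.

39·p = 1 ≈ 1.000; existence NOT certified by the union bound.


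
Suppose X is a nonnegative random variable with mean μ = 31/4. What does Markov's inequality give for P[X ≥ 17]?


μ = E[X] = 31/4, a = 17.
Markov: P[X ≥ 17] ≤ μ/a = (31/4)/17 = 31/68.
Numerically: ≈ 0.45588.
(Since a = 17 > μ = 7.75000, the bound 31/68 is < 1 and informative.)

P[X ≥ 17] ≤ 31/68 ≈ 0.45588.


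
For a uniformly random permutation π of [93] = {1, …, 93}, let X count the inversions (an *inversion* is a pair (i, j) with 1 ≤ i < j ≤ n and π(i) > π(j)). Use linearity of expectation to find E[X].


Write X = Σ X_I over the C(93, 2) = 4278 pairs i < j, with X_I the indicator of one inversion.
There are 4278 indicators.
For each fixed pair i < j, the values π(i) and π(j) are two distinct elements of {1, …, 93} in uniformly random order; by symmetry P[π(i) > π(j)] = 1/2.
By linearity: E[X] = 4278 · (1/2) = C(93, 2) · (1/2) = 4278/2 = 2139 ≈ 2139.000000.

E[X] = 2139 = 2139.000000.


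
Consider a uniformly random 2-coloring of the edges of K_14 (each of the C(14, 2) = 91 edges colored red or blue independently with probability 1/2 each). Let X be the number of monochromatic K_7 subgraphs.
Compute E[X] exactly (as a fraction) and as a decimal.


Let X = Σ_S X_S over the C(14, 7) = 3432 subsets S of size 7, where X_S = 1 if the K_7 on S is monochromatic.
For a fixed S, the K_7 on S has C(7, 2) = 21 edges. P[all 21 edges red] = (1/2)^21, and likewise for blue, so P[monochromatic] = 2·(1/2)^21 = 2^{1 − 21} = 1/1048576.
By linearity of expectation: E[X] = C(14, 7) · 2^{1 − 21} = 3432 · 1/1048576 = 429/131072.
Numerically: E[X] ≈ 0.003273.

E[X] = C(14,7)·2^(1−C(7,2)) = 429/131072 ≈ 0.003273.


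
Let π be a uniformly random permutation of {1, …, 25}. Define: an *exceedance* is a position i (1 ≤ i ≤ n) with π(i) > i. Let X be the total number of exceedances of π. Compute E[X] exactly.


Write X = Σ_{i=1}^{25} X_i, where X_i = 1_{π(i) > i}.
For each fixed i, π(i) is uniform over {1, …, 25} (marginal of a uniform permutation), so P[π(i) > i] = (n − i)/n. Summing: Σ_{i=1}^{25} (n − i)/n = (0 + 1 + … + 24)/25 = 25(25 − 1)/(2·25) = (25 − 1)/2.
Hence E[X] = Σ_{i=1}^{25} (25 − i)/25 = 12 ≈ 12.0000.

E[X] = 12 = 12.0000.


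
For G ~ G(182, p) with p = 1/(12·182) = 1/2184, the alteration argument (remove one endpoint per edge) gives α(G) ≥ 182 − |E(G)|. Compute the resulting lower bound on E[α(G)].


E[|E(G)|] = C(182, 2)·p = 16471 · (1/2184) = 181/24.
E[α(G)] ≥ n − E[|E(G)|] = 182 − 181/24 = 4187/24.
Numerically: ≈ 174.458.
(This is only a lower bound; the true E[α(G)] may be larger.)

E[α(G)] ≥ 4187/24 ≈ 174.458.


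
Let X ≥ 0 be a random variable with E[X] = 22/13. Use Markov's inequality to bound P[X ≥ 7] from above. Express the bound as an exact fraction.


μ = E[X] = 22/13, a = 7.
Markov: P[X ≥ 7] ≤ μ/a = (22/13)/7 = 22/91.
Numerically: ≈ 0.24176.
(Since a = 7 > μ = 1.69231, the bound 22/91 is < 1 and informative.)

P[X ≥ 7] ≤ 22/91 ≈ 0.24176.


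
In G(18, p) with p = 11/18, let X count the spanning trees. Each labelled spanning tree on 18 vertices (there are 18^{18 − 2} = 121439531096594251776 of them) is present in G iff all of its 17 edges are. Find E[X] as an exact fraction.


K_18 has 18^{18 − 2} = 121439531096594251776 labelled spanning trees.
For each such spanning tree H, let X_H = 1 if all 17 edges of H are present in G. Then P[X_H = 1] = p^{17} = (11/18)^{17} = 505447028499293771/2185911559738696531968.
By linearity of expectation: E[X] = Σ_H E[X_H] = 121439531096594251776 · p^{17} = 121439531096594251776 · 505447028499293771/2185911559738696531968 = 505447028499293771/18.
Numerically: E[X] ≈ 2.808e+16.

E[X] = 121439531096594251776 · (11/18)^{17} = 505447028499293771/18 ≈ 2.808e+16.


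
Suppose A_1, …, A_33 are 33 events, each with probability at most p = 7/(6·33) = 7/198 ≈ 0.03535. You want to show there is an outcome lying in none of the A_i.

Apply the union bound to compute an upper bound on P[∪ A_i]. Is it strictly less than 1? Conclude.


Union bound: P[∪_{i=1}^{33} A_i] ≤ Σ_i P[A_i] ≤ 33·p = 33·(7/198) = 7/6.
Numerically: 7/6 ≈ 1.16667.
Is 7/6 < 1? NO.
Since the bound 7/6 is ≥ 1, the union bound is uninformative here; it does NOT by itself certify existence.

33·p = 7/6 ≈ 1.16667; existence NOT certified by the union bound.


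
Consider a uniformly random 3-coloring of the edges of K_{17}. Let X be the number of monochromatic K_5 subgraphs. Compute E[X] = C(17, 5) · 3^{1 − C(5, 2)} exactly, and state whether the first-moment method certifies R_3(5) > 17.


E[X] = C(17, 5) · 3^{1 − 10} = 6188 · 3^{−9} = 6188/19683.
As a reduced fraction: E[X] = 6188/19683 ≈ 0.314.
Is E[X] < 1? YES.
Since E[X] < 1, there exists a 3-coloring of K_{17} with no monochromatic K_5; hence R_3(5) > 17.

E[X] = 6188/19683 ≈ 0.314; E[X] < 1, so R_3(5) > 17.


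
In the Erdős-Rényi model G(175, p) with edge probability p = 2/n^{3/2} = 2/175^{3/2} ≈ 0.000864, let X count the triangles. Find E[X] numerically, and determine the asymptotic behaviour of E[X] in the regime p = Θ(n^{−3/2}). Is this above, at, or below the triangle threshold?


Number of potential triangles: C(175, 3) = 877975.
Each occurs with probability p³ ≈ (0.000864)³ ≈ 6.44791e-10.
By linearity: E[X] = C(175, 3)·p³ ≈ 877975 · 6.44791e-10 ≈ 0.001.
Since α = 3/2 > 1, p = c/n^{3/2} = o(1/n) is below the triangle threshold p ~ 1/n. Asymptotically E[X] ~ (c³/6)·n^{3(1−α)} = (2³/6)·n^{-1.5} → 0, so by Markov's inequality G has no triangles w.h.p.

E[X] ≈ 0.001; in regime p = Θ(1/n^{3/2}) E[X] tends to 0 (below the triangle threshold p ~ 1/n).


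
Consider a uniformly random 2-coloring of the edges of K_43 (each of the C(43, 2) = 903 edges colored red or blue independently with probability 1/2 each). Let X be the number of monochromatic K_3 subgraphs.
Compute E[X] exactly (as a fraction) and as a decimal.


Let X = Σ_S X_S over the C(43, 3) = 12341 subsets S of size 3, where X_S = 1 if the K_3 on S is monochromatic.
For a fixed S, the K_3 on S has C(3, 2) = 3 edges. P[all 3 edges red] = (1/2)^3, and likewise for blue, so P[monochromatic] = 2·(1/2)^3 = 2^{1 − 3} = 1/4.
By linearity of expectation: E[X] = C(43, 3) · 2^{1 − 3} = 12341 · 1/4 = 12341/4.
Numerically: E[X] ≈ 3085.250000.

E[X] = C(43,3)·2^(1−C(3,2)) = 12341/4 ≈ 3085.250000.


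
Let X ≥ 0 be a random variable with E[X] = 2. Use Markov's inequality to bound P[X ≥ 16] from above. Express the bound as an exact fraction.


μ = E[X] = 2, a = 16.
Markov: P[X ≥ 16] ≤ μ/a = (2)/16 = 1/8.
Numerically: ≈ 0.125000.
(Since a = 16 > μ = 2.000000, the bound 1/8 is < 1 and informative.)

P[X ≥ 16] ≤ 1/8 ≈ 0.125000.


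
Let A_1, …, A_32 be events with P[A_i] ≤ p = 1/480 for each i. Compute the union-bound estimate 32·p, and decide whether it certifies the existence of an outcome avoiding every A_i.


Union bound: P[∪_{i=1}^{32} A_i] ≤ Σ_i P[A_i] ≤ 32·p = 32·(1/480) = 1/15.
Numerically: 1/15 ≈ 0.067.
Is 1/15 < 1? YES.
Since P[∪ A_i] ≤ 1/15 < 1, the complement has P[∩ A_i^c] ≥ 1 − 1/15 = 14/15 > 0, so some outcome avoids every A_i.

32·p = 1/15 ≈ 0.067; existence CERTIFIED by the union bound.


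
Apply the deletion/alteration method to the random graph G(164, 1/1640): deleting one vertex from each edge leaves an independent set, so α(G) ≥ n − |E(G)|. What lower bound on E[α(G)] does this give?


E[|E(G)|] = C(164, 2)·p = 13366 · (1/1640) = 163/20.
E[α(G)] ≥ n − E[|E(G)|] = 164 − 163/20 = 3117/20.
Numerically: ≈ 155.850000.
(This is only a lower bound; the true E[α(G)] may be larger.)

E[α(G)] ≥ 3117/20 ≈ 155.850000.


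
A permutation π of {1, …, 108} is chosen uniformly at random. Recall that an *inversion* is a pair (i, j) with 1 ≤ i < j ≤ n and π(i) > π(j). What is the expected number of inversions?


Write X = Σ X_I over the C(108, 2) = 5778 pairs i < j, with X_I the indicator of one inversion.
There are 5778 indicators.
For each fixed pair i < j, the values π(i) and π(j) are two distinct elements of {1, …, 108} in uniformly random order; by symmetry P[π(i) > π(j)] = 1/2.
By linearity: E[X] = 5778 · (1/2) = C(108, 2) · (1/2) = 5778/2 = 2889 ≈ 2889.00000.

E[X] = 2889 = 2889.00000.


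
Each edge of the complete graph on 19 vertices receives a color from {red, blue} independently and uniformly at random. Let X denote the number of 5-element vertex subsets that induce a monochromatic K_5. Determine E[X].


Let X = Σ_S X_S over the C(19, 5) = 11628 subsets S of size 5, where X_S = 1 if the K_5 on S is monochromatic.
For a fixed S, the K_5 on S has C(5, 2) = 10 edges. P[all 10 edges red] = (1/2)^10, and likewise for blue, so P[monochromatic] = 2·(1/2)^10 = 2^{1 − 10} = 1/512.
Summing: E[X] = C(19, 5) · 2^{1 − 10} = 11628 · 1/512 = 2907/128.
Numerically: E[X] ≈ 22.71094.

E[X] = C(19,5)·2^(1−C(5,2)) = 2907/128 ≈ 22.71094.


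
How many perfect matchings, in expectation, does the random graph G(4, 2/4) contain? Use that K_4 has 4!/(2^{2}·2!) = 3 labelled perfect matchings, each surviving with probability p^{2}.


K_4 has 4!/(2^{2}·2!) = 3 labelled perfect matchings.
For each such perfect matching H, let X_H = 1 if all 2 edges of H are present in G. Then P[X_H = 1] = p^{2} = (1/2)^{2} = 1/4.
By linearity of expectation: E[X] = Σ_H E[X_H] = 3 · p^{2} = 3 · 1/4 = 3/4.
Numerically: E[X] ≈ 0.75.

E[X] = 3 · (1/2)^{2} = 3/4 ≈ 0.75.


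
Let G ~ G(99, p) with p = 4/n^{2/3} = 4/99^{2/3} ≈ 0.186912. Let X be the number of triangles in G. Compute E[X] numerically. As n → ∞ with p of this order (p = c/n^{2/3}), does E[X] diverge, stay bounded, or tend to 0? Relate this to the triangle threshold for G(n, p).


Number of potential triangles: C(99, 3) = 156849.
Each occurs with probability p³ ≈ (0.186912)³ ≈ 6.52994592e-03.
By linearity: E[X] = C(99, 3)·p³ ≈ 156849 · 6.52994592e-03 ≈ 1024.215488.
Since α = 2/3 < 1, p = c/n^{2/3} ≫ 1/n is above the triangle threshold p ~ 1/n. Asymptotically E[X] ~ (c³/6)·n^{3(1−α)} = (4³/6)·n^{1} → ∞; triangles are abundant w.h.p.

E[X] ≈ 1024.215488; in regime p = Θ(1/n^{2/3}) E[X] diverges (above the triangle threshold p ~ 1/n).


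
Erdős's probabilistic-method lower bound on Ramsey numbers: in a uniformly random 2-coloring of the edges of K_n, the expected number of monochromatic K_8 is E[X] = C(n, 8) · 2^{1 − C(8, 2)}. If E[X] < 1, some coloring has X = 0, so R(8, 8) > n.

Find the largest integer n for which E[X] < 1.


We need C(n, 8) · 2^{1 − 28} < 1, i.e. C(n, 8) < 2^{28 − 1} = 134217728.
Check values of n near the boundary:
  n = 38: C(38, 8) = 48903492; 48903492 < 134217728? YES
  n = 39: C(39, 8) = 61523748; 61523748 < 134217728? YES
  n = 40: C(40, 8) = 76904685; 76904685 < 134217728? YES
  n = 41: C(41, 8) = 95548245; 95548245 < 134217728? YES
  n = 42: C(42, 8) = 118030185; 118030185 < 134217728? YES
  n = 43: C(43, 8) = 145008513; 145008513 < 134217728? NO
The largest n with C(n, 8) < 134217728 is n = 42 (where E[X] = 118030185/134217728 ≈ 0.879393). Hence R(8, 8) > 42, i.e. R(8, 8) ≥ 43.

Largest n = 42; hence R(8, 8) > 42.


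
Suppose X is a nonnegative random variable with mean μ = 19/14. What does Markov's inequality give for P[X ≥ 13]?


μ = E[X] = 19/14, a = 13.
Markov: P[X ≥ 13] ≤ μ/a = (19/14)/13 = 19/182.
Numerically: ≈ 0.10440.
(Since a = 13 > μ = 1.35714, the bound 19/182 is < 1 and informative.)

P[X ≥ 13] ≤ 19/182 ≈ 0.10440.


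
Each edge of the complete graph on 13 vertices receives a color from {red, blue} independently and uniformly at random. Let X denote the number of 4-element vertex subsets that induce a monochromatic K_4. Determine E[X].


Let X = Σ_S X_S over the C(13, 4) = 715 subsets S of size 4, where X_S = 1 if the K_4 on S is monochromatic.
For a fixed S, the K_4 on S has C(4, 2) = 6 edges. P[all 6 edges red] = (1/2)^6, and likewise for blue, so P[monochromatic] = 2·(1/2)^6 = 2^{1 − 6} = 1/32.
By linearity: E[X] = C(13, 4) · 2^{1 − 6} = 715 · 1/32 = 715/32.
Numerically: E[X] ≈ 22.344.

E[X] = C(13,4)·2^(1−C(4,2)) = 715/32 ≈ 22.344.


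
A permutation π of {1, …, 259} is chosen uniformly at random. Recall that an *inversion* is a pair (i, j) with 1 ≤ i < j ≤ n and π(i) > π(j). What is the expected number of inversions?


Write X = Σ X_I over the C(259, 2) = 33411 pairs i < j, with X_I the indicator of one inversion.
There are 33411 indicators.
For each fixed pair i < j, the values π(i) and π(j) are two distinct elements of {1, …, 259} in uniformly random order; by symmetry P[π(i) > π(j)] = 1/2.
By linearity: E[X] = 33411 · (1/2) = C(259, 2) · (1/2) = 33411/2 = 33411/2 ≈ 16705.5000.

E[X] = 33411/2 = 16705.5000.


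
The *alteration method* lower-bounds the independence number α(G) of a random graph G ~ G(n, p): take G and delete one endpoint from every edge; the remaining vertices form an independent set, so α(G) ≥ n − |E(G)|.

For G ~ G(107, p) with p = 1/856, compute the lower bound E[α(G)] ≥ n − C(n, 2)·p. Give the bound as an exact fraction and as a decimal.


E[|E(G)|] = C(107, 2)·p = 5671 · (1/856) = 53/8.
E[α(G)] ≥ n − E[|E(G)|] = 107 − 53/8 = 803/8.
Numerically: ≈ 100.3750.
(This is only a lower bound; the true E[α(G)] may be larger.)

E[α(G)] ≥ 803/8 ≈ 100.3750.


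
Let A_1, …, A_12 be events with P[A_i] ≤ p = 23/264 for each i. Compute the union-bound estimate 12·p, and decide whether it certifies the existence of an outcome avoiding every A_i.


Union bound: P[∪_{i=1}^{12} A_i] ≤ Σ_i P[A_i] ≤ 12·p = 12·(23/264) = 23/22.
Numerically: 23/22 ≈ 1.04545.
Is 23/22 < 1? NO.
Since the bound 23/22 is ≥ 1, the union bound is uninformative here; it does NOT by itself certify existence.

12·p = 23/22 ≈ 1.04545; existence NOT certified by the union bound.


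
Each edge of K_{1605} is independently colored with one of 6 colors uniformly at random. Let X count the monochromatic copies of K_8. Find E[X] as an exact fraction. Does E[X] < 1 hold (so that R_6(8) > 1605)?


E[X] = C(1605, 8) · 6^{1 − 28} = 1073226690197348380200 · 6^{−27} = 1073226690197348380200/1023490369077469249536.
As a reduced fraction: E[X] = 14905926252740949725/14215144014964850688 ≈ 1.0485948.
Is E[X] < 1? NO.
Since E[X] ≥ 1, the first-moment bound is inconclusive at n = 1605; it does NOT by itself certify R_6(8) > 1605.

E[X] = 14905926252740949725/14215144014964850688 ≈ 1.0485948; E[X] ≥ 1; first-moment method inconclusive here.


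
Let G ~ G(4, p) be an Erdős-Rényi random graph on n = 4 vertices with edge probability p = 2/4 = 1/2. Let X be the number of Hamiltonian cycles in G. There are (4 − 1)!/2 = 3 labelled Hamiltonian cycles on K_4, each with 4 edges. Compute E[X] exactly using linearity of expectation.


K_4 has (4 − 1)!/2 = 3 labelled Hamiltonian cycles.
For each such Hamiltonian cycle H, let X_H = 1 if all 4 edges of H are present in G. Then P[X_H = 1] = p^{4} = (1/2)^{4} = 1/16.
By linearity: E[X] = Σ_H E[X_H] = 3 · p^{4} = 3 · 1/16 = 3/16.
Numerically: E[X] ≈ 0.1875.

E[X] = 3 · (1/2)^{4} = 3/16 ≈ 0.1875.


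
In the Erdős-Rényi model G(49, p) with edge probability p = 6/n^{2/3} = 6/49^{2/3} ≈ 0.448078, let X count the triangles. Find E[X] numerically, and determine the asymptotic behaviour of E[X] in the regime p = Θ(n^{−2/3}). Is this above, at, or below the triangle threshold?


Number of potential triangles: C(49, 3) = 18424.
Each occurs with probability p³ ≈ (0.448078)³ ≈ 8.99625156e-02.
By linearity: E[X] = C(49, 3)·p³ ≈ 18424 · 8.99625156e-02 ≈ 1657.469388.
Since α = 2/3 < 1, p = c/n^{2/3} ≫ 1/n is above the triangle threshold p ~ 1/n. Asymptotically E[X] ~ (c³/6)·n^{3(1−α)} = (6³/6)·n^{1} → ∞; triangles are abundant w.h.p.

E[X] ≈ 1657.469388; in regime p = Θ(1/n^{2/3}) E[X] diverges (above the triangle threshold p ~ 1/n).


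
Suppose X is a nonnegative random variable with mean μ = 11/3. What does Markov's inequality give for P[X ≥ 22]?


μ = E[X] = 11/3, a = 22.
Markov: P[X ≥ 22] ≤ μ/a = (11/3)/22 = 1/6.
Numerically: ≈ 0.167.
(Since a = 22 > μ = 3.667, the bound 1/6 is < 1 and informative.)

P[X ≥ 22] ≤ 1/6 ≈ 0.167.


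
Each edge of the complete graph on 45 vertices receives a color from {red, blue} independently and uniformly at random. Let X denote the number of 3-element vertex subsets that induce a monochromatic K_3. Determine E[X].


Let X = Σ_S X_S over the C(45, 3) = 14190 subsets S of size 3, where X_S = 1 if the K_3 on S is monochromatic.
For a fixed S, the K_3 on S has C(3, 2) = 3 edges. P[all 3 edges red] = (1/2)^3, and likewise for blue, so P[monochromatic] = 2·(1/2)^3 = 2^{1 − 3} = 1/4.
By linearity of expectation: E[X] = C(45, 3) · 2^{1 − 3} = 14190 · 1/4 = 7095/2.
Numerically: E[X] ≈ 3547.5000.

E[X] = C(45,3)·2^(1−C(3,2)) = 7095/2 ≈ 3547.5000.


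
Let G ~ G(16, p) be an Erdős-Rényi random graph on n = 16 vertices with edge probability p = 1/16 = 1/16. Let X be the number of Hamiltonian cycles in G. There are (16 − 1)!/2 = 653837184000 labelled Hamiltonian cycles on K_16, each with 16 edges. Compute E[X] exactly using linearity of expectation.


K_16 has (16 − 1)!/2 = 653837184000 labelled Hamiltonian cycles.
For each such Hamiltonian cycle H, let X_H = 1 if all 16 edges of H are present in G. Then P[X_H = 1] = p^{16} = (1/16)^{16} = 1/18446744073709551616.
By linearity: E[X] = Σ_H E[X_H] = 653837184000 · p^{16} = 653837184000 · 1/18446744073709551616 = 638512875/18014398509481984.
Numerically: E[X] ≈ 3.54446e-08.

E[X] = 653837184000 · (1/16)^{16} = 638512875/18014398509481984 ≈ 3.54446e-08.


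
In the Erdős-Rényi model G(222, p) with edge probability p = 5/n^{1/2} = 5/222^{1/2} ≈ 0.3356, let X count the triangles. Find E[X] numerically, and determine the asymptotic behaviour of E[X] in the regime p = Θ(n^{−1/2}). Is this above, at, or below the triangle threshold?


Number of potential triangles: C(222, 3) = 1798940.
Each occurs with probability p³ ≈ (0.3356)³ ≈ 3.779032e-02.
By linearity: E[X] = C(222, 3)·p³ ≈ 1798940 · 3.779032e-02 ≈ 67982.5154.
Since α = 1/2 < 1, p = c/n^{1/2} ≫ 1/n is above the triangle threshold p ~ 1/n. Asymptotically E[X] ~ (c³/6)·n^{3(1−α)} = (5³/6)·n^{1.5} → ∞; triangles are abundant w.h.p.

E[X] ≈ 67982.5154; in regime p = Θ(1/n^{1/2}) E[X] diverges (above the triangle threshold p ~ 1/n).


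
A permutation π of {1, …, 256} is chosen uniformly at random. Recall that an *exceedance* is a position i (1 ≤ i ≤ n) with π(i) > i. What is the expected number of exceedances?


Write X = Σ_{i=1}^{256} X_i, where X_i = 1_{π(i) > i}.
For each fixed i, π(i) is uniform over {1, …, 256} (marginal of a uniform permutation), so P[π(i) > i] = (n − i)/n. Summing: Σ_{i=1}^{256} (n − i)/n = (0 + 1 + … + 255)/256 = 256(256 − 1)/(2·256) = (256 − 1)/2.
Hence E[X] = Σ_{i=1}^{256} (256 − i)/256 = 255/2 ≈ 127.500000.

E[X] = 255/2 = 127.500000.


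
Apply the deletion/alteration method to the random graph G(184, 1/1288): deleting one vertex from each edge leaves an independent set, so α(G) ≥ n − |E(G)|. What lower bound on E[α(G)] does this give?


E[|E(G)|] = C(184, 2)·p = 16836 · (1/1288) = 183/14.
E[α(G)] ≥ n − E[|E(G)|] = 184 − 183/14 = 2393/14.
Numerically: ≈ 170.928571.
(This is only a lower bound; the true E[α(G)] may be larger.)

E[α(G)] ≥ 2393/14 ≈ 170.928571.


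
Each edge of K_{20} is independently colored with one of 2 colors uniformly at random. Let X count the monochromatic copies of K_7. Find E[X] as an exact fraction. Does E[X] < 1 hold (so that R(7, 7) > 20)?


E[X] = C(20, 7) · 2^{1 − 21} = 77520 · 2^{−20} = 77520/1048576.
As a reduced fraction: E[X] = 4845/65536 ≈ 0.0739288.
Is E[X] < 1? YES.
Since E[X] < 1, there exists a 2-coloring of K_{20} with no monochromatic K_7; hence R(7, 7) > 20.

E[X] = 4845/65536 ≈ 0.0739288; E[X] < 1, so R(7, 7) > 20.


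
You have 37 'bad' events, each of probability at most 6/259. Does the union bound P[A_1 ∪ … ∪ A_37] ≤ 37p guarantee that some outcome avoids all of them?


Union bound: P[∪_{i=1}^{37} A_i] ≤ Σ_i P[A_i] ≤ 37·p = 37·(6/259) = 6/7.
Numerically: 6/7 ≈ 0.8571.
Is 6/7 < 1? YES.
Since P[∪ A_i] ≤ 6/7 < 1, the complement has P[∩ A_i^c] ≥ 1 − 6/7 = 1/7 > 0, so some outcome avoids every A_i.

37·p = 6/7 ≈ 0.8571; existence CERTIFIED by the union bound.


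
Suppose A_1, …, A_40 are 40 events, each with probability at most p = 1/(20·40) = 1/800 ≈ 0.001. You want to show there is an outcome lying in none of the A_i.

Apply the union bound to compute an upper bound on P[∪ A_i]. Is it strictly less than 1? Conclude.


Union bound: P[∪_{i=1}^{40} A_i] ≤ Σ_i P[A_i] ≤ 40·p = 40·(1/800) = 1/20.
Numerically: 1/20 ≈ 0.050.
Is 1/20 < 1? YES.
Since P[∪ A_i] ≤ 1/20 < 1, the complement has P[∩ A_i^c] ≥ 1 − 1/20 = 19/20 > 0, so some outcome avoids every A_i.

40·p = 1/20 ≈ 0.050; existence CERTIFIED by the union bound.


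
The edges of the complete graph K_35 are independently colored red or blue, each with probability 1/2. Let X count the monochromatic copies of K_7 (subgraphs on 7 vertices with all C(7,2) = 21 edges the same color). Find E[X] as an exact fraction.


Let X = Σ_S X_S over the C(35, 7) = 6724520 subsets S of size 7, where X_S = 1 if the K_7 on S is monochromatic.
For a fixed S, the K_7 on S has C(7, 2) = 21 edges. P[all 21 edges red] = (1/2)^21, and likewise for blue, so P[monochromatic] = 2·(1/2)^21 = 2^{1 − 21} = 1/1048576.
By linearity of expectation: E[X] = C(35, 7) · 2^{1 − 21} = 6724520 · 1/1048576 = 840565/131072.
Numerically: E[X] ≈ 6.413.

E[X] = C(35,7)·2^(1−C(7,2)) = 840565/131072 ≈ 6.413.


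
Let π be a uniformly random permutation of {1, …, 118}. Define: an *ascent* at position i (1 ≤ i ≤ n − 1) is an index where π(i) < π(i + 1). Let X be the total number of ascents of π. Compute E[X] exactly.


Write X = Σ X_I over i = 1, …, 117, with X_I the indicator of one ascent.
There are 117 indicators.
For each fixed i, the pair (π(i), π(i+1)) is a uniformly random ordered pair of distinct values from {1, …, 118}; by symmetry P[π(i) < π(i+1)] = 1/2.
By linearity: E[X] = 117 · (1/2) = (118 − 1) · (1/2) = 117/2 ≈ 58.5000.

E[X] = 117/2 = 58.5000.
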